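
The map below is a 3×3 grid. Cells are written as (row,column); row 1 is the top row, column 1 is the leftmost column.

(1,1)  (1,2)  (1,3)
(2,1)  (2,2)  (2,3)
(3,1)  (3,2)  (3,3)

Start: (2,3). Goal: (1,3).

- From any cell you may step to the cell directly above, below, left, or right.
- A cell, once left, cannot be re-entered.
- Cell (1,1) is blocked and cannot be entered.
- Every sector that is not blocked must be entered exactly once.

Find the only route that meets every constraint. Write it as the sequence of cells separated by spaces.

(2,3) (3,3) (3,2) (3,1) (2,1) (2,2) (1,2) (1,3)

Need to visit all 8 open cells exactly once, starting at (2,3) and ending at (1,3).
Cell (1,2) has only two open neighbours ((2,2) and (1,3)), so the path must pass straight through it: one of those is the cell it's entered from and the other is where it exits.
Route from (2,3): down to (3,3), 2× left (reaching (3,1)), up to (2,1), right to (2,2), up to (1,2), right to (1,3) — 7 moves in all.
Check: all 8 open cells covered.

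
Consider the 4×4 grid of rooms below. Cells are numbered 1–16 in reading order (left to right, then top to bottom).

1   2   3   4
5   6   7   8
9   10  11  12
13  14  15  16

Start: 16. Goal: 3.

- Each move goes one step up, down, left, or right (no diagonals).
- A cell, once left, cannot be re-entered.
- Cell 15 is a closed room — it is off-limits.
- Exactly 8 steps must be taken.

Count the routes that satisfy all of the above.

8

Need simple routes of exactly 8 moves from 16 to 3 (Manhattan distance 4, so 2 moves are spent on a detour and 2 undoing it).
Enumerating: 16 12 8 7 11 10 6 2 3 | 16 12 8 7 6 5 1 2 3 | 16 12 11 7 6 5 1 2 3 | 16 12 11 10 6 5 1 2 3 | 16 12 11 10 6 7 8 4 3 | 16 12 11 10 9 5 1 2 3 | 16 12 11 10 9 5 6 2 3 | 16 12 11 10 9 5 6 7 3.
That gives 8 routes.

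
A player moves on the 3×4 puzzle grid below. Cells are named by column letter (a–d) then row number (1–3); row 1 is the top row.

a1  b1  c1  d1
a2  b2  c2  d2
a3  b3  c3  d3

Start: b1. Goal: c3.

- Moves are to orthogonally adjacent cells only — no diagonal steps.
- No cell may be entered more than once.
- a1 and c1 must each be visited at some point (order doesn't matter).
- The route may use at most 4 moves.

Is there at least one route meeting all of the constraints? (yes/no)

Even ignoring the no-revisit rule, getting from b1 to c3, taking the cheapest ordering b1 → a1 → c1 → c3 needs at least 1 + 2 + 2 = 5 moves (Manhattan distance per leg), which exceeds the 4-move limit.

no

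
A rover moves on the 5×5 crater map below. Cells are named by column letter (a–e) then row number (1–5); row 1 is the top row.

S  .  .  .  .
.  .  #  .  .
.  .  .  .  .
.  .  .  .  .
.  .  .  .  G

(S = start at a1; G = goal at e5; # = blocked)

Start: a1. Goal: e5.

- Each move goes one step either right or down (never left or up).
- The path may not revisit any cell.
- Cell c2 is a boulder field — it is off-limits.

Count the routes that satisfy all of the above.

A right/down-only route from a1 to e5 makes exactly 4 down-moves and 4 right-moves in some order.
With no other constraints that would be C(8,4) = 70 routes.
Subtract routes through each blocked cell (inclusion–exclusion for overlaps): − through c2: 30 → 40.
That gives 40 routes.

40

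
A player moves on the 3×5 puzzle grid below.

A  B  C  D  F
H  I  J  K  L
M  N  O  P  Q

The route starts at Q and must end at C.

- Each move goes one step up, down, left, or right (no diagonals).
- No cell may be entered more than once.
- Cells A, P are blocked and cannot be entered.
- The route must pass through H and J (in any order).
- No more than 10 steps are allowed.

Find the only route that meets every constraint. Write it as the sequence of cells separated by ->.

The 10-move cap with required stops at H, J leaves no slack for detours.
Route from Q: up 1 to L, left 2 to J, down 1 to O, left 2 to M, up 1 to H, right 1 to I, up 1 to B, right 1 to C — 10 moves in all.
Check: all required cells visited; 10 ≤ 10 moves.

Q -> L -> K -> J -> O -> N -> M -> H -> I -> B -> C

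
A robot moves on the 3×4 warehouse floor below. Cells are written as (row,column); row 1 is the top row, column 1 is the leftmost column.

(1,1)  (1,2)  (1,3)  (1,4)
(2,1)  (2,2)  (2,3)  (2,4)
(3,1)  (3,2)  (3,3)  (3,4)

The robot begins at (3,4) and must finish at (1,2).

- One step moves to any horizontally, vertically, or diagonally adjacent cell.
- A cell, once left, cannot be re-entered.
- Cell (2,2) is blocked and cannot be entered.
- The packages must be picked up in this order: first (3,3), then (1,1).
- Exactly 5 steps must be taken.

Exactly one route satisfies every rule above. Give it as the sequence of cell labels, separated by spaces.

The waypoints must appear in the order (3,3), (1,1), with no cell reused.
Route from (3,4): left 2 to (3,2), up-left 1 to (2,1), up 1 to (1,1), right 1 to (1,2) — 5 moves in all.
Check: order respected ((3,3) at step 1, (1,1) at step 4); 5 moves as required.

(3,4) (3,3) (3,2) (2,1) (1,1) (1,2)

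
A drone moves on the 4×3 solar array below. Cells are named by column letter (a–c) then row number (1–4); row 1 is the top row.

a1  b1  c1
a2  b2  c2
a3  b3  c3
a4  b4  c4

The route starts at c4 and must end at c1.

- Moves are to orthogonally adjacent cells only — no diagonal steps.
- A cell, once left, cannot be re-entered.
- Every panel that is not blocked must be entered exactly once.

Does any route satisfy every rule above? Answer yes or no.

One route that works: c4 → c3 → c2 → b2 → b3 → b4 → a4 → a3 → a2 → a1 → b1 → c1.

yes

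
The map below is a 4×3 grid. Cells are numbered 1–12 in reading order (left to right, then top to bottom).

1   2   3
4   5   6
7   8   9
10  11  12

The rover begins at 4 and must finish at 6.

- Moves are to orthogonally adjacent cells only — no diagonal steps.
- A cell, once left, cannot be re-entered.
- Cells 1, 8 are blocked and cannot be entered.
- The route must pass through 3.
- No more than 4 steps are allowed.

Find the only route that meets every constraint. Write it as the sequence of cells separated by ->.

The 4-move cap with required stops at 3 leaves no slack for detours.
Route from 4: right to 5, up to 2, right to 3, down to 6 — 4 moves in all.
Check: all required cells visited; 4 ≤ 4 moves.

4 -> 5 -> 2 -> 3 -> 6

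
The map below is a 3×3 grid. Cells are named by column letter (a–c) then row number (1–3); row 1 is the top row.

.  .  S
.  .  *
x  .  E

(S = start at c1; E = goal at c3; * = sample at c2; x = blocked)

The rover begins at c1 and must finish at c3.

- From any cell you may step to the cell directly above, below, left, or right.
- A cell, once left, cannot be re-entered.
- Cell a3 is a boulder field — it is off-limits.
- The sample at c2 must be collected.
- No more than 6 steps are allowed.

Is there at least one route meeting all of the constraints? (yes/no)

One route that works: c1 → c2 → c3.

yes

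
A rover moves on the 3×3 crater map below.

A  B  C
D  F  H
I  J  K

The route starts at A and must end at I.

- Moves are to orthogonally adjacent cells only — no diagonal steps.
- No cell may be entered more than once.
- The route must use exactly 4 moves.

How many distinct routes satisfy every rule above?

3

Need simple routes of exactly 4 moves from A to I (Manhattan distance 2, so 1 moves are spent on a detour and 1 undoing it).
Enumerating: A D F J I | A B F J I | A B F D I.
That gives 3 routes.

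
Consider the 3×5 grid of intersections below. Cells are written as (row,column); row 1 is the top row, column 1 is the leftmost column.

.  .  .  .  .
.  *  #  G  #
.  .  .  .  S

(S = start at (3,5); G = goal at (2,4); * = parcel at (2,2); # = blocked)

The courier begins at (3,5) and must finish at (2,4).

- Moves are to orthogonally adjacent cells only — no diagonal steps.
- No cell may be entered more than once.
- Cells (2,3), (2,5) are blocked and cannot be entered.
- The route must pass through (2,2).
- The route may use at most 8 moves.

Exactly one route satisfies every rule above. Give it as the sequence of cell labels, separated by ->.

(3,5) -> (3,4) -> (3,3) -> (3,2) -> (2,2) -> (1,2) -> (1,3) -> (1,4) -> (2,4)

The 8-move cap with required stops at (2,2) leaves no slack for detours.
Route from (3,5): left 3 to (3,2), up 2 to (1,2), right 2 to (1,4), down 1 to (2,4) — 8 moves in all.
Check: all required cells visited; 8 ≤ 8 moves.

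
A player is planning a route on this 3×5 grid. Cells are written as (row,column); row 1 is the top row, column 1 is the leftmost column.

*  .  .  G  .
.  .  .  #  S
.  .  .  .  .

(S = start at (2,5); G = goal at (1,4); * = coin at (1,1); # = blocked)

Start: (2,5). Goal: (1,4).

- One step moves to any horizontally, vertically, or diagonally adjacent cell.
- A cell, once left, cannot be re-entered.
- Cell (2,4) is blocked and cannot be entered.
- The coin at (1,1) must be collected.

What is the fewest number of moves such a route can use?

7

Any route passes through (1,1) somewhere between (2,5) and (1,4). Summing Chebyshev distances along the two legs ((2,5) → (1,1) → (1,4)) gives a lower bound of 4 + 3 = 7 moves.
A route of 7 moves achieves this: (2,5) → (3,4) → (2,3) → (1,2) → (1,1) → (2,2) → (1,3) → (1,4).
Since 7 matches the lower bound, it is optimal.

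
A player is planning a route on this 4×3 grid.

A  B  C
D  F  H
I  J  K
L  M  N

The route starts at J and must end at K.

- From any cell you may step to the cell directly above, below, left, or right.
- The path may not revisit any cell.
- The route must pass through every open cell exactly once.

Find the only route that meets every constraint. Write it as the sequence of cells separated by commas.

J, F, H, C, B, A, D, I, L, M, N, K

Need to visit all 12 open cells exactly once, starting at J and ending at K.
Cell A has only two open neighbours (D and B), so the path must pass straight through it: one of those is the cell it's entered from and the other is where it exits.
Route from J: up to F, right to H, up to C, 2× left (reaching A), 3× down (reaching L), 2× right (reaching N), up to K — 11 moves in all.
Check: all 12 open cells covered.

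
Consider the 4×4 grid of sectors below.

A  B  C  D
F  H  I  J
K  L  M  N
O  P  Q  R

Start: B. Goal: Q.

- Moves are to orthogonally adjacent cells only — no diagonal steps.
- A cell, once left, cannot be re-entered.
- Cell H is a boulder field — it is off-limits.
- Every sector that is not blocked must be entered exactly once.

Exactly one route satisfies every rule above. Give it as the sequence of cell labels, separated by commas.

B, A, F, K, O, P, L, M, I, C, D, J, N, R, Q

Need to visit all 15 open cells exactly once, starting at B and ending at Q.
Cell A has only two open neighbours (F and B), so the path must pass straight through it: one of those is the cell it's entered from and the other is where it exits.
Route from B: left to A, 3× down (reaching O), right to P, up to L, right to M, 2× up (reaching C), right to D, 3× down (reaching R), left to Q — 14 moves in all.
Check: all 15 open cells covered.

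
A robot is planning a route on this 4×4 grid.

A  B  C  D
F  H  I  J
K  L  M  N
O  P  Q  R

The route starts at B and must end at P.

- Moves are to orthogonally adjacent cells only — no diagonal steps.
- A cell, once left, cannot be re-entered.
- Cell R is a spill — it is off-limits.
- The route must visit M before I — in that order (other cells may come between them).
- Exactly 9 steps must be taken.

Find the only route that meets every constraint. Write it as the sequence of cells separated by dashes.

B - C - D - J - N - M - I - H - L - P

The waypoints must appear in the order M, I, with no cell reused.
Route from B: right 2 to D, down 2 to N, left 1 to M, up 1 to I, left 1 to H, down 2 to P — 9 moves in all.
Check: order respected (M at step 5, I at step 6); 9 moves as required.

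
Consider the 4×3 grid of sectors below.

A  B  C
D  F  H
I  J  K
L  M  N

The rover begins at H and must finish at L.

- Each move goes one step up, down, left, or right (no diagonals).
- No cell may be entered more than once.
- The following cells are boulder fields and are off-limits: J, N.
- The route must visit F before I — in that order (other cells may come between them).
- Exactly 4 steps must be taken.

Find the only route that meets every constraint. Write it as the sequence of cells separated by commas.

The waypoints must appear in the order F, I, with no cell reused.
Route from H: left 2 to D, down 2 to L — 4 moves in all.
Check: order respected (F at step 1, I at step 3); 4 moves as required.

H, F, D, I, L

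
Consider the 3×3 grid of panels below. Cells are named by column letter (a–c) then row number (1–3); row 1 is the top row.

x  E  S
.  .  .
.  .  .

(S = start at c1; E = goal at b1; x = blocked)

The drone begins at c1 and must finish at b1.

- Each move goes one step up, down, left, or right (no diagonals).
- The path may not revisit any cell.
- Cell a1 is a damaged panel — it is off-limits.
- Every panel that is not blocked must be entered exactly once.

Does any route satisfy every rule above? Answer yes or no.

One route that works: c1 → c2 → c3 → b3 → a3 → a2 → b2 → b1.

yes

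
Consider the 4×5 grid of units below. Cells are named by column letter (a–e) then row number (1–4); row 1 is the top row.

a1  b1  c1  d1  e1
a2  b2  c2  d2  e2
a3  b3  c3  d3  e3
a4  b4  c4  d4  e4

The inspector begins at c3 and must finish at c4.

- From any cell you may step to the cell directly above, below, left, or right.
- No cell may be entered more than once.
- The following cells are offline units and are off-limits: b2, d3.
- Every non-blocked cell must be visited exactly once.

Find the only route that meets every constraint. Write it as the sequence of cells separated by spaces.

c3 b3 b4 a4 a3 a2 a1 b1 c1 c2 d2 d1 e1 e2 e3 e4 d4 c4

Need to visit all 18 open cells exactly once, starting at c3 and ending at c4.
Cell b1 has only two open neighbours (a1 and c1), so the path must pass straight through it: one of those is the cell it's entered from and the other is where it exits.
Route from c3: left 1 to b3, down 1 to b4, left 1 to a4, up 3 to a1, right 2 to c1, down 1 to c2, right 1 to d2, up 1 to d1, right 1 to e1, down 3 to e4, left 2 to c4 — 17 moves in all.
Check: all 18 open cells covered.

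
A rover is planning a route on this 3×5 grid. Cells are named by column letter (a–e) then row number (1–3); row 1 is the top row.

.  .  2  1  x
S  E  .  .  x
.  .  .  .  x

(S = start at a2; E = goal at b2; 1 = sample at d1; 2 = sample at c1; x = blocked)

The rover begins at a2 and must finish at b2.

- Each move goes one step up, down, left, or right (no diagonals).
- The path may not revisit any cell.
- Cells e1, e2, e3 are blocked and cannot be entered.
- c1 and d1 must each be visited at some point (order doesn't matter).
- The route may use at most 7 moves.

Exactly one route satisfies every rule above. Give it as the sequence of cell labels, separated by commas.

a2, a1, b1, c1, d1, d2, c2, b2

The budget equals the shortest possible length, so every move has to be on a shortest route through the required cells.
Route from a2: up 1 to a1, right 3 to d1, down 1 to d2, left 2 to b2 — 7 moves in all.
Check: all required cells visited; 7 ≤ 7 moves.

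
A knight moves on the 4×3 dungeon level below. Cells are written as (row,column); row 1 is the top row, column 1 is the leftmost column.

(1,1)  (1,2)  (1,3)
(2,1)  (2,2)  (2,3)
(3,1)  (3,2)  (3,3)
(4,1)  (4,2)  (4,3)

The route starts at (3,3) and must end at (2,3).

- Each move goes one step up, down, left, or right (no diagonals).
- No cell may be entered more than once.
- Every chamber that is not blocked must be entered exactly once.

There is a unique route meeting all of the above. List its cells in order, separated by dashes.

Need to visit all 12 open cells exactly once, starting at (3,3) and ending at (2,3).
Route from (3,3): down to (4,3), 2× left (reaching (4,1)), up to (3,1), right to (3,2), up to (2,2), left to (2,1), up to (1,1), 2× right (reaching (1,3)), down to (2,3) — 11 moves in all.
Check: all 12 open cells covered.

(3,3) - (4,3) - (4,2) - (4,1) - (3,1) - (3,2) - (2,2) - (2,1) - (1,1) - (1,2) - (1,3) - (2,3)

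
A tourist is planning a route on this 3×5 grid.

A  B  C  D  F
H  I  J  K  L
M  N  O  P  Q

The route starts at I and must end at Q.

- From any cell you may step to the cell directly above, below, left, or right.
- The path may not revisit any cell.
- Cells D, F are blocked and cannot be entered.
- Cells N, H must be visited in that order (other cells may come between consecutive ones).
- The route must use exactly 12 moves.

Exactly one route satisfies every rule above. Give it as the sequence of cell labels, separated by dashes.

The waypoints must appear in the order N, H, with no cell reused.
Route from I: down to N, left to M, 2× up (reaching A), 2× right (reaching C), 2× down (reaching O), right to P, up to K, right to L, down to Q — 12 moves in all.
Check: order respected (N at step 1, H at step 3); 12 moves as required.

I - N - M - H - A - B - C - J - O - P - K - L - Q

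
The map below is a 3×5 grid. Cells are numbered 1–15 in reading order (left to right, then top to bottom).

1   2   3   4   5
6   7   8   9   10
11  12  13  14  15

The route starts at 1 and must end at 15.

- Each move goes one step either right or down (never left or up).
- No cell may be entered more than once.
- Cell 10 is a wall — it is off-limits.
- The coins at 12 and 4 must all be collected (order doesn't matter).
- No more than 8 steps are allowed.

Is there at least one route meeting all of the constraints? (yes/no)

12 is below but to the left of 4: going 4 → 12 would need a leftward move and 12 → 4 an upward move, so no right/down-only route can visit both required cells.

no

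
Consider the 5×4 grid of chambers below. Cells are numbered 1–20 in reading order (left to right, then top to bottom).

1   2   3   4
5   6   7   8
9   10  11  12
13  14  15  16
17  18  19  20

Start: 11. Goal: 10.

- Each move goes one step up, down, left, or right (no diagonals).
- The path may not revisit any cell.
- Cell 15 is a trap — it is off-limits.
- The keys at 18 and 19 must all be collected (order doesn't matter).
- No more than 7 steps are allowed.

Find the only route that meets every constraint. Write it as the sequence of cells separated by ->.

11 -> 12 -> 16 -> 20 -> 19 -> 18 -> 14 -> 10

The budget equals the shortest possible length, so every move has to be on a shortest route through the required cells.
Route from 11: right to 12, 2× down (reaching 20), 2× left (reaching 18), 2× up (reaching 10) — 7 moves in all.
Check: all required cells visited; 7 ≤ 7 moves.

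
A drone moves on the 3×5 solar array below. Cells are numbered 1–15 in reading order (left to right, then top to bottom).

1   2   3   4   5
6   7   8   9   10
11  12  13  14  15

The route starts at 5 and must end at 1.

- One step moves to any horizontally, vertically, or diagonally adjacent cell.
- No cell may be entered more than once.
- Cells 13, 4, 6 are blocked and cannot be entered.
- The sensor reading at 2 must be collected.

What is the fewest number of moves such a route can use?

4

Any route passes through 2 somewhere between 5 and 1. Summing Chebyshev distances along the two legs (5 → 2 → 1) gives a lower bound of 3 + 1 = 4 moves.
A route of 4 moves achieves this: 5 → 9 → 3 → 2 → 1.
Since 4 matches the lower bound, it is optimal.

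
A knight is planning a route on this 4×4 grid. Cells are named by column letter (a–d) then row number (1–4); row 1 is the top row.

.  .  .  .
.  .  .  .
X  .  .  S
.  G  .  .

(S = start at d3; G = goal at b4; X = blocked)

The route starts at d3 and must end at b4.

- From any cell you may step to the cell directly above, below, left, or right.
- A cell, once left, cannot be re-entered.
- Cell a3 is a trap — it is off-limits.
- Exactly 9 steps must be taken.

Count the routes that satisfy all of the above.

Need simple routes of exactly 9 moves from d3 to b4 (Manhattan distance 3, so 3 moves are spent on a detour and 3 undoing it).
Branch systematically from the start, pruning whenever the remaining move budget drops below the Manhattan distance to b4 or differs from it in parity. Grouping the completions by first move — via d2: 7; via d4: 1; via c3: 2 — and summing: 7 + 1 + 2 = 10.
That gives 10 routes.

10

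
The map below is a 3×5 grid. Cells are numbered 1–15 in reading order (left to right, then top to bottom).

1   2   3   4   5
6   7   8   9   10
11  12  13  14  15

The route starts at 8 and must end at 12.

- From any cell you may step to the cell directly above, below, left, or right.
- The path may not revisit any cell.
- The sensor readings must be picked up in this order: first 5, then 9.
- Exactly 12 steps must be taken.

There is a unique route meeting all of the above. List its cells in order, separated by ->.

The waypoints must appear in the order 5, 9, with no cell reused.
Route from 8: 2× left (reaching 6), up to 1, 4× right (reaching 5), down to 10, left to 9, down to 14, 2× left (reaching 12) — 12 moves in all.
Check: order respected (5 at step 7, 9 at step 9); 12 moves as required.

8 -> 7 -> 6 -> 1 -> 2 -> 3 -> 4 -> 5 -> 10 -> 9 -> 14 -> 13 -> 12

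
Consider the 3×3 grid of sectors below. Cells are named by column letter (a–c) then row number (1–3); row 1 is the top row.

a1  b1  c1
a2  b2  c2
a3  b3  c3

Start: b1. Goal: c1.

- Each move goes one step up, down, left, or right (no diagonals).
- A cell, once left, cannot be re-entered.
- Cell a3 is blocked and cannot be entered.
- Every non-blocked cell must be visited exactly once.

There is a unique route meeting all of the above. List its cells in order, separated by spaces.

Need to visit all 8 open cells exactly once, starting at b1 and ending at c1.
Cell a2 has only two open neighbours (a1 and b2), so the path must pass straight through it: one of those is the cell it's entered from and the other is where it exits.
Route from b1: left 1 to a1, down 1 to a2, right 1 to b2, down 1 to b3, right 1 to c3, up 2 to c1 — 7 moves in all.
Check: all 8 open cells covered.

b1 a1 a2 b2 b3 c3 c2 c1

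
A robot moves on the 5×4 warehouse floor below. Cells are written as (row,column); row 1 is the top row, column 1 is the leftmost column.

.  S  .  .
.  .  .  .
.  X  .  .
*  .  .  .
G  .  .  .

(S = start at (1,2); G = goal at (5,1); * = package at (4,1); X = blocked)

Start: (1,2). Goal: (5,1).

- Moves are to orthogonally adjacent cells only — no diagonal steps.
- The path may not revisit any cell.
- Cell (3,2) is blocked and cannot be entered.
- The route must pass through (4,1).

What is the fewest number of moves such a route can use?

5

Any route passes through (4,1) somewhere between (1,2) and (5,1). Summing Manhattan distances along the two legs ((1,2) → (4,1) → (5,1)) gives a lower bound of 4 + 1 = 5 moves.
A route of 5 moves achieves this: (1,2) → (2,2) → (2,1) → (3,1) → (4,1) → (5,1).
Since 5 matches the lower bound, it is optimal.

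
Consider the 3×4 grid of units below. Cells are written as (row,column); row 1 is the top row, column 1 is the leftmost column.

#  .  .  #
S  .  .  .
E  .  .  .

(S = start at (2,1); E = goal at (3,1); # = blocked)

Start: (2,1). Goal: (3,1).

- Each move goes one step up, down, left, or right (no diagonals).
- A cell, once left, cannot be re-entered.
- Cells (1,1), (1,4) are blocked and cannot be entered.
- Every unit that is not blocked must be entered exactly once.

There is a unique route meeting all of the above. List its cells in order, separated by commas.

Need to visit all 10 open cells exactly once, starting at (2,1) and ending at (3,1).
Cell (3,4) has only two open neighbours ((2,4) and (3,3)), so the path must pass straight through it: one of those is the cell it's entered from and the other is where it exits.
Route from (2,1): right 1 to (2,2), up 1 to (1,2), right 1 to (1,3), down 1 to (2,3), right 1 to (2,4), down 1 to (3,4), left 3 to (3,1) — 9 moves in all.
Check: all 10 open cells covered.

(2,1), (2,2), (1,2), (1,3), (2,3), (2,4), (3,4), (3,3), (3,2), (3,1)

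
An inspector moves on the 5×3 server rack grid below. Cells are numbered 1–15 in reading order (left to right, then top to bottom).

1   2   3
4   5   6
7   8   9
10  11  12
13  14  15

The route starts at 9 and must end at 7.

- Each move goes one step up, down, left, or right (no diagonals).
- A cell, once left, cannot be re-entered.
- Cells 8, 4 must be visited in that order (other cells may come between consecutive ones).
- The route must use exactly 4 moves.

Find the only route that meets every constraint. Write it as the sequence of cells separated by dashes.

The waypoints must appear in the order 8, 4, with no cell reused.
Route from 9: left 1 to 8, up 1 to 5, left 1 to 4, down 1 to 7 — 4 moves in all.
Check: order respected (8 at step 1, 4 at step 3); 4 moves as required.

9 - 8 - 5 - 4 - 7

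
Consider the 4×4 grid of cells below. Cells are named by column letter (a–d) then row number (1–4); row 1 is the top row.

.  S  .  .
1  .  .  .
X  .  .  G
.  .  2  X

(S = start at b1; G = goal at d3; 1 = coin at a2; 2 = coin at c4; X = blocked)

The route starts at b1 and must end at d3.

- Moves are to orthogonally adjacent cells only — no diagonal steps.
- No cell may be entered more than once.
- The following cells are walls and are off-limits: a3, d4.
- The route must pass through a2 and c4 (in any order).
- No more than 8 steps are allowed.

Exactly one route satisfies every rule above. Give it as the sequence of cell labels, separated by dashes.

b1 - a1 - a2 - b2 - b3 - b4 - c4 - c3 - d3

Any route must reach a2 and c4 and still end at d3 within 8 moves, so the order of the required stops is forced.
Route from b1: left 1 to a1, down 1 to a2, right 1 to b2, down 2 to b4, right 1 to c4, up 1 to c3, right 1 to d3 — 8 moves in all.
Check: all required cells visited; 8 ≤ 8 moves.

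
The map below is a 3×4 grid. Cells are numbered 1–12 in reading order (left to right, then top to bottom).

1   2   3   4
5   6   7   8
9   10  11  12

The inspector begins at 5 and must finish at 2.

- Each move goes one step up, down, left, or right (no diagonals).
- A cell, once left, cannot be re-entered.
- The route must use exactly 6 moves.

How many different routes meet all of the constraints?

5

Need simple routes of exactly 6 moves from 5 to 2 (Manhattan distance 2, so 2 moves are spent on a detour and 2 undoing it).
Enumerating: 5 9 10 6 7 3 2 | 5 9 10 11 7 3 2 | 5 9 10 11 7 6 2 | 5 6 10 11 7 3 2 | 5 6 7 8 4 3 2.
That gives 5 routes.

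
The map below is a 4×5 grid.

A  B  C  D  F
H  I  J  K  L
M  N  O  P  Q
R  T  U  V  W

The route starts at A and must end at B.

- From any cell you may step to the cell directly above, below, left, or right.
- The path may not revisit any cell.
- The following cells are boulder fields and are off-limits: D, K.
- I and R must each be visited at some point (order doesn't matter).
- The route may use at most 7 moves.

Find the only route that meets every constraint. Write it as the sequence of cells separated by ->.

A -> H -> M -> R -> T -> N -> I -> B

Any route must reach I and R and still end at B within 7 moves, so the order of the required stops is forced.
Route from A: 3× down (reaching R), right to T, 3× up (reaching B) — 7 moves in all.
Check: all required cells visited; 7 ≤ 7 moves.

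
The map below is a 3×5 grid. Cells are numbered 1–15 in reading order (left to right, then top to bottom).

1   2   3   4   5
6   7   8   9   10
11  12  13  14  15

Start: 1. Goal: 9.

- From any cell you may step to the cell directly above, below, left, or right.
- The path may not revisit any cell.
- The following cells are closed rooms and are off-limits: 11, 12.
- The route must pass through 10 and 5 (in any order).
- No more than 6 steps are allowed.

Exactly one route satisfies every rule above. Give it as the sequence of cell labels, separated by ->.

The budget equals the shortest possible length, so every move has to be on a shortest route through the required cells.
Route from 1: 4× right (reaching 5), down to 10, left to 9 — 6 moves in all.
Check: all required cells visited; 6 ≤ 6 moves.

1 -> 2 -> 3 -> 4 -> 5 -> 10 -> 9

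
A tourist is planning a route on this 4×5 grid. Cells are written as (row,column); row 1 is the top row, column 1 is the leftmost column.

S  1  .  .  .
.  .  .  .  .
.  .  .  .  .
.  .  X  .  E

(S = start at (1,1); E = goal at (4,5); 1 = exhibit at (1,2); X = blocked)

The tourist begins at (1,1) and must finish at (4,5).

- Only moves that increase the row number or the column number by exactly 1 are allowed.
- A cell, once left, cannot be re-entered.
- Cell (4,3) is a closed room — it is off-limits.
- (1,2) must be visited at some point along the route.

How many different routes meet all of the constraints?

A right/down-only route from (1,1) to (4,5) makes exactly 3 down-moves and 4 right-moves in some order.
With no other constraints that would be C(7,3) = 35 routes.
Split at (1,2) and multiply the segment counts (each segment already excludes blocked cells): (1,1)→(1,2): 1; (1,2)→(4,5): 16; product = 16.
That gives 16 routes.

16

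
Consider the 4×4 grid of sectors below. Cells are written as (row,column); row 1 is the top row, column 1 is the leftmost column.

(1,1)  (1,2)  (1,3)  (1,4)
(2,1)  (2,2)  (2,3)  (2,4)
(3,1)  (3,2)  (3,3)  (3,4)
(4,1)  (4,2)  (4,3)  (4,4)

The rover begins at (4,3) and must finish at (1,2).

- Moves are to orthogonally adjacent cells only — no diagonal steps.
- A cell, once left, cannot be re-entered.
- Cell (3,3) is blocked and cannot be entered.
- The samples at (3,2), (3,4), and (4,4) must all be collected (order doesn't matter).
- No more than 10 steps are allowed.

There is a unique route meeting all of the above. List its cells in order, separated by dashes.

(4,3) - (4,4) - (3,4) - (2,4) - (2,3) - (2,2) - (3,2) - (3,1) - (2,1) - (1,1) - (1,2)

The budget equals the shortest possible length, so every move has to be on a shortest route through the required cells.
Route from (4,3): right to (4,4), 2× up (reaching (2,4)), 2× left (reaching (2,2)), down to (3,2), left to (3,1), 2× up (reaching (1,1)), right to (1,2) — 10 moves in all.
Check: all required cells visited; 10 ≤ 10 moves.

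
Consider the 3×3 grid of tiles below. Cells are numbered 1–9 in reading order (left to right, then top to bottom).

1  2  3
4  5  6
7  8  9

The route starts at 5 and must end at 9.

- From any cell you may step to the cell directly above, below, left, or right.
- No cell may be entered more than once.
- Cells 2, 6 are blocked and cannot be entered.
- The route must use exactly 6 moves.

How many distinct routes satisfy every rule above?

0

Need simple routes of exactly 6 moves from 5 to 9 (Manhattan distance 2, so 2 moves are spent on a detour and 2 undoing it).
No route satisfies every constraint, so the count is 0.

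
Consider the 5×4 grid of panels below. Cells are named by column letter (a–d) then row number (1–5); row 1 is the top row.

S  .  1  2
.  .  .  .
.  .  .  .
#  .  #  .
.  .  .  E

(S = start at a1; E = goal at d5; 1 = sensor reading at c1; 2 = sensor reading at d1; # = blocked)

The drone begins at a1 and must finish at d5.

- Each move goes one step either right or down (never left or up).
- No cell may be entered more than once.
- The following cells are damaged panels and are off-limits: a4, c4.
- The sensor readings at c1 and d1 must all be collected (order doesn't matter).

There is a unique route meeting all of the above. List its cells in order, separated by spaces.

Moves only go right or down, so the column and row indices never decrease.
Route from a1: 3× right (reaching d1), 4× down (reaching d5) — 7 moves in all.
Check: all required cells visited.

a1 b1 c1 d1 d2 d3 d4 d5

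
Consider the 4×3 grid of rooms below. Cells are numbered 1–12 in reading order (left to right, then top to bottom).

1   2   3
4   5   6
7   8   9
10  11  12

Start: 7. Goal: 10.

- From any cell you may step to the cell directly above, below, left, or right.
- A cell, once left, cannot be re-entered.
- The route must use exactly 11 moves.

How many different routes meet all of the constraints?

2

Need simple routes of exactly 11 moves from 7 to 10 (Manhattan distance 1, so 5 moves are spent on a detour and 5 undoing it).
Enumerating: 7 4 1 2 3 6 5 8 9 12 11 10 | 7 8 5 4 1 2 3 6 9 12 11 10.
That gives 2 routes.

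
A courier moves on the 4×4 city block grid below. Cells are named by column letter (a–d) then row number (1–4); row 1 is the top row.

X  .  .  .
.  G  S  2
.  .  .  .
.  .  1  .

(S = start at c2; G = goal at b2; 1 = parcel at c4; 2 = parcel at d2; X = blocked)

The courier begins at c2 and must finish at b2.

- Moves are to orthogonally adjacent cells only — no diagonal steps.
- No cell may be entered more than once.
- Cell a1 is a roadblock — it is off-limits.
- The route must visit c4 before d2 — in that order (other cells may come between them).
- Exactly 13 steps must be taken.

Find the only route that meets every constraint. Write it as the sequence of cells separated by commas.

The waypoints must appear in the order c4, d2, with no cell reused.
Route from c2: down to c3, 2× left (reaching a3), down to a4, 3× right (reaching d4), 3× up (reaching d1), 2× left (reaching b1), down to b2 — 13 moves in all.
Check: order respected (1 at step 6, 2 at step 9); 13 moves as required.

c2, c3, b3, a3, a4, b4, c4, d4, d3, d2, d1, c1, b1, b2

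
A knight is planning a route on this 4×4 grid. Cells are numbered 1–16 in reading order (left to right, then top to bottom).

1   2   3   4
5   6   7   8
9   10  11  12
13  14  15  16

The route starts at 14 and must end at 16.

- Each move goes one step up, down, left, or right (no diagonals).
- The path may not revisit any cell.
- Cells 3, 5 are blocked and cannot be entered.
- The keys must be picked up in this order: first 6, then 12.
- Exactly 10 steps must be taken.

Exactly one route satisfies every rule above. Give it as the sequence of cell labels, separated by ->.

The waypoints must appear in the order 6, 12, with no cell reused.
Route from 14: left 1 to 13, up 1 to 9, right 1 to 10, up 1 to 6, right 2 to 8, down 1 to 12, left 1 to 11, down 1 to 15, right 1 to 16 — 10 moves in all.
Check: order respected (6 at step 4, 12 at step 7); 10 moves as required.

14 -> 13 -> 9 -> 10 -> 6 -> 7 -> 8 -> 12 -> 11 -> 15 -> 16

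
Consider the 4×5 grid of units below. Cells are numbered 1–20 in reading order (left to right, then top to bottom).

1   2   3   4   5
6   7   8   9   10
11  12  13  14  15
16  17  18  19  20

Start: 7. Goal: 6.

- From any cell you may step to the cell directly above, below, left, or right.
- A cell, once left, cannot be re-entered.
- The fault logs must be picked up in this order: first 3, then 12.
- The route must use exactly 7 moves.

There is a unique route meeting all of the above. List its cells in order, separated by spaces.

The waypoints must appear in the order 3, 12, with no cell reused.
Route from 7: up 1 to 2, right 1 to 3, down 2 to 13, left 2 to 11, up 1 to 6 — 7 moves in all.
Check: order respected (3 at step 2, 12 at step 5); 7 moves as required.

7 2 3 8 13 12 11 6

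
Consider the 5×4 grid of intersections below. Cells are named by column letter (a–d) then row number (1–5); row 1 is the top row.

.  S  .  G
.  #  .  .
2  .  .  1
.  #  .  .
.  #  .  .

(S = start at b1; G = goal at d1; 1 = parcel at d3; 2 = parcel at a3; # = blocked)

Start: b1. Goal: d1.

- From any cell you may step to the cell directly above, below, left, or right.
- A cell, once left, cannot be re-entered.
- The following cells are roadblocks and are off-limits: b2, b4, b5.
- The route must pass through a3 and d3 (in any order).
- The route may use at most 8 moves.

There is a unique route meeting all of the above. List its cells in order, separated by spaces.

b1 a1 a2 a3 b3 c3 d3 d2 d1

The budget equals the shortest possible length, so every move has to be on a shortest route through the required cells.
Route from b1: left 1 to a1, down 2 to a3, right 3 to d3, up 2 to d1 — 8 moves in all.
Check: all required cells visited; 8 ≤ 8 moves.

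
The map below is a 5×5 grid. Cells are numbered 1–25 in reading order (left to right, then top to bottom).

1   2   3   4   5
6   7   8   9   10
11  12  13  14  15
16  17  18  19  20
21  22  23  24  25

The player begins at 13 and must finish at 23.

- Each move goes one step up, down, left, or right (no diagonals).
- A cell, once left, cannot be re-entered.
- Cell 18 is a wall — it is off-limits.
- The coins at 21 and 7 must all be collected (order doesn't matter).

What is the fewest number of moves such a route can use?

8

Any route passes through 21 and 7 in some order between 13 and 23. Summing Manhattan distances along each leg and taking the cheapest ordering (13 → 7 → 21 → 23) gives a lower bound of 2 + 4 + 2 = 8 moves.
A route of 8 moves achieves this: 13 → 8 → 7 → 12 → 17 → 16 → 21 → 22 → 23.
Since 8 matches the lower bound, it is optimal.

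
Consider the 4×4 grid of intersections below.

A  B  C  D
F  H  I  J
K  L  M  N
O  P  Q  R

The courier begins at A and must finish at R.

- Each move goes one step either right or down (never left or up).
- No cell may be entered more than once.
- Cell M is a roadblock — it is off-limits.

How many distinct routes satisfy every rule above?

A right/down-only route from A to R makes exactly 3 down-moves and 3 right-moves in some order.
With no other constraints that would be C(6,3) = 20 routes.
Subtract routes through each blocked cell (inclusion–exclusion for overlaps): − through M: 12 → 8.
That gives 8 routes.

8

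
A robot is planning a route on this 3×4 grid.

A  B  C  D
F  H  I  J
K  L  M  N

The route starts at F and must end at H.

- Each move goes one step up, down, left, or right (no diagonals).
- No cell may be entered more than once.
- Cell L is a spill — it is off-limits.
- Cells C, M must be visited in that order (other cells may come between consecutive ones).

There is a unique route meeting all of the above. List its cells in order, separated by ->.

F -> A -> B -> C -> D -> J -> N -> M -> I -> H

The waypoints must appear in the order C, M, with no cell reused.
Route from F: up to A, 3× right (reaching D), 2× down (reaching N), left to M, up to I, left to H — 9 moves in all.
Check: order respected (C at step 3, M at step 7).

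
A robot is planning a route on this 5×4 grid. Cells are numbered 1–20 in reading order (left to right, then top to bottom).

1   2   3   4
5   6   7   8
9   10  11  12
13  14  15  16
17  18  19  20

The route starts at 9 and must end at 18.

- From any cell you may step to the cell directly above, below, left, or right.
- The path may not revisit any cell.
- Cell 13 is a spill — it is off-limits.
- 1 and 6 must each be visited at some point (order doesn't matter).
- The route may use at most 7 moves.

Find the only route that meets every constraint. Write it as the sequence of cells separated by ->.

9 -> 5 -> 1 -> 2 -> 6 -> 10 -> 14 -> 18

The budget equals the shortest possible length, so every move has to be on a shortest route through the required cells.
Route from 9: up 2 to 1, right 1 to 2, down 4 to 18 — 7 moves in all.
Check: all required cells visited; 7 ≤ 7 moves.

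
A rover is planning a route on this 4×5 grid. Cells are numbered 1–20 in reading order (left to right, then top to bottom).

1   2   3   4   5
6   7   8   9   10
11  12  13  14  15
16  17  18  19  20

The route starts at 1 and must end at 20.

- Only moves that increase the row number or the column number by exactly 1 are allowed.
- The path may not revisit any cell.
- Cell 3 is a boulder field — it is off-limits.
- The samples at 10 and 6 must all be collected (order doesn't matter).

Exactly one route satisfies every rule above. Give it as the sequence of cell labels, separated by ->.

1 -> 6 -> 7 -> 8 -> 9 -> 10 -> 15 -> 20

Moves only go right or down, so the column and row indices never decrease.
Route from 1: down 1 to 6, right 4 to 10, down 2 to 20 — 7 moves in all.
Check: all required cells visited.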